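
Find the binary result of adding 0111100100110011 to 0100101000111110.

Add column by column from the right: bit + bit + carry-in; write the sum mod 2, carry 1 when the sum is 2 or 3.
carry:  1111000001111100
        0111100100110011
+       0100101000111110
------------------------
       01100001101110001
(the carry out of the leftmost column, 0, becomes the leading bit)
Decimal check:
  0111100100110011 = 16384 + 8192 + 4096 + 2048 + 256 + 32 + 16 + 2 + 1 = 31027
  0100101000111110 = 16384 + 2048 + 512 + 32 + 16 + 8 + 4 + 2 = 19006
  31027 + 19006 = 50033, and 01100001101110001 = 32768 + 16384 + 512 + 256 + 64 + 32 + 16 + 1 = 50033 ✓



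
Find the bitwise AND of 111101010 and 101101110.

AND: 1 only when both bits are 1
  111101010
& 101101110
-----------
  101101010
Decimal: 490 & 366 = 362



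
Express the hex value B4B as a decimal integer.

Expand by place value (powers of 16):
Digit values: B = 11
B4B = 11 × 16^2 + 4 × 16^1 + 11 × 16^0
= 11 × 256 + 4 × 16 + 11 × 1
= 2816 + 64 + 11
= 2891



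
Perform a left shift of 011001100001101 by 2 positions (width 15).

Original: 011001100001101 (decimal 13069)
Shift left by 2 positions
Append 2 zeros on the right and drop the 2 high bits that overflow the 15-bit width
Result: 100110000110100 (decimal 19508)
Equivalent: 13069 << 2 = 13069 × 2^2 = 52276, truncated to 15 bits = 19508



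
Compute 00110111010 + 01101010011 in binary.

Add column by column from the right: bit + bit + carry-in; write the sum mod 2, carry 1 when the sum is 2 or 3.
carry:  11111100100
        00110111010
+       01101010011
-------------------
       010100001101
(the carry out of the leftmost column, 0, becomes the leading bit)
Decimal check:
  00110111010 = 256 + 128 + 32 + 16 + 8 + 2 = 442
  01101010011 = 512 + 256 + 64 + 16 + 2 + 1 = 851
  442 + 851 = 1293, and 010100001101 = 1024 + 256 + 8 + 4 + 1 = 1293 ✓



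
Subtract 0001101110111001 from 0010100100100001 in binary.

Method 1 - Direct subtraction (column by column from the right: bit − bit − borrow-in; if negative, add 2 and borrow 1 from the next column):
borrow: 0011111111110000
        0010100100100001
-       0001101110111001
------------------------
        0000110101101000

Method 2 - Add two's complement:
Two's complement of 0001101110111001: invert → 1110010001000110, add 1 → 1110010001000111
  0010100100100001
+ 1110010001000111
------------------
 10000110101101000  (end carry out of the top bit = 1)
Discarding the end carry: 0000110101101000
Decimal check:
  0010100100100001 = 8192 + 2048 + 256 + 32 + 1 = 10529
  0001101110111001 = 4096 + 2048 + 512 + 256 + 128 + 32 + 16 + 8 + 1 = 7097
  10529 - 7097 = 3432, and 0000110101101000 = 2048 + 1024 + 256 + 64 + 32 + 8 = 3432 ✓



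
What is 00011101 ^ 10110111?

XOR: 1 when bits differ
  00011101
^ 10110111
----------
  10101010
Decimal: 29 ^ 183 = 170



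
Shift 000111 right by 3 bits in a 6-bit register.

Original: 000111 (decimal 7)
Shift right by 3 positions
Drop the 3 low bits; fill with zeros on the left
Result: 000000 (decimal 0)
Equivalent: 7 >> 3 = 7 ÷ 2^3 = 0



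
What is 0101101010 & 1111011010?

AND: 1 only when both bits are 1
  0101101010
& 1111011010
------------
  0101001010
Decimal: 362 & 986 = 330



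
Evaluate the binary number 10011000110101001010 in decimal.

Sum of powers of 2 for each 1-bit:
2^1 + 2^3 + 2^6 + 2^8 + 2^10 + 2^11 + 2^15 + 2^16 + 2^19
= 2 + 8 + 64 + 256 + 1024 + 2048 + 32768 + 65536 + 524288
= 625994



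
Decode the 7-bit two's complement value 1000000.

Binary: 1000000
Sign bit: 1 (negative)
Invert: 0111111
Add 1:  1000000
Magnitude: 1000000 = 64
Value: -64



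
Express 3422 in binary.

Using repeated division by 2:
3422 ÷ 2 = 1711 remainder 0
1711 ÷ 2 = 855 remainder 1
855 ÷ 2 = 427 remainder 1
427 ÷ 2 = 213 remainder 1
213 ÷ 2 = 106 remainder 1
106 ÷ 2 = 53 remainder 0
53 ÷ 2 = 26 remainder 1
26 ÷ 2 = 13 remainder 0
13 ÷ 2 = 6 remainder 1
6 ÷ 2 = 3 remainder 0
3 ÷ 2 = 1 remainder 1
1 ÷ 2 = 0 remainder 1
Reading remainders bottom to top: 110101011110



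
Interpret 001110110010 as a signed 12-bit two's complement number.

Binary: 001110110010
Sign bit: 0 (non-negative)
Read directly as an unsigned value:
001110110010 = 512 + 256 + 128 + 32 + 16 + 2 = 946
Value: 946



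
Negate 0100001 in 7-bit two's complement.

Original: 0100001
Step 1 - Invert all bits: 1011110
Step 2 - Add 1: 1011111
Verification: 0100001 + 1011111 = 10000000; discarding the end carry (carry out of the top bit) leaves the 7-bit value 0000000, as required for x + (-x)



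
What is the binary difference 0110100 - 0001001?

Method 1 - Direct subtraction (column by column from the right: bit − bit − borrow-in; if negative, add 2 and borrow 1 from the next column):
borrow: 0010110
        0110100
-       0001001
---------------
        0101011

Method 2 - Add two's complement:
Two's complement of 0001001: invert → 1110110, add 1 → 1110111
  0110100
+ 1110111
---------
 10101011  (end carry out of the top bit = 1)
Discarding the end carry: 0101011
Decimal check:
  0110100 = 32 + 16 + 4 = 52
  0001001 = 8 + 1 = 9
  52 - 9 = 43, and 0101011 = 32 + 8 + 2 + 1 = 43 ✓



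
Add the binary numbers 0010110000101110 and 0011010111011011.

Add column by column from the right: bit + bit + carry-in; write the sum mod 2, carry 1 when the sum is 2 or 3.
carry:  0111101111111100
        0010110000101110
+       0011010111011011
------------------------
       00110001000001001
(the carry out of the leftmost column, 0, becomes the leading bit)
Decimal check:
  0010110000101110 = 8192 + 2048 + 1024 + 32 + 8 + 4 + 2 = 11310
  0011010111011011 = 8192 + 4096 + 1024 + 256 + 128 + 64 + 16 + 8 + 2 + 1 = 13787
  11310 + 13787 = 25097, and 00110001000001001 = 16384 + 8192 + 512 + 8 + 1 = 25097 ✓



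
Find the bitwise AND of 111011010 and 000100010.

AND: 1 only when both bits are 1
  111011010
& 000100010
-----------
  000000010
Decimal: 474 & 34 = 2



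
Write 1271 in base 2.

Using repeated division by 2:
1271 ÷ 2 = 635 remainder 1
635 ÷ 2 = 317 remainder 1
317 ÷ 2 = 158 remainder 1
158 ÷ 2 = 79 remainder 0
79 ÷ 2 = 39 remainder 1
39 ÷ 2 = 19 remainder 1
19 ÷ 2 = 9 remainder 1
9 ÷ 2 = 4 remainder 1
4 ÷ 2 = 2 remainder 0
2 ÷ 2 = 1 remainder 0
1 ÷ 2 = 0 remainder 1
Reading remainders bottom to top: 10011110111



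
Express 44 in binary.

Using repeated division by 2:
44 ÷ 2 = 22 remainder 0
22 ÷ 2 = 11 remainder 0
11 ÷ 2 = 5 remainder 1
5 ÷ 2 = 2 remainder 1
2 ÷ 2 = 1 remainder 0
1 ÷ 2 = 0 remainder 1
Reading remainders bottom to top: 101100



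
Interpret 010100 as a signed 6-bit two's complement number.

Binary: 010100
Sign bit: 0 (non-negative)
Read directly as an unsigned value:
010100 = 16 + 4 = 20
Value: 20



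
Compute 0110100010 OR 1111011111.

OR: 1 when either bit is 1
  0110100010
| 1111011111
------------
  1111111111
Decimal: 418 | 991 = 1023



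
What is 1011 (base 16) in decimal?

Expand by place value (powers of 16):
1011 = 1 × 16^3 + 0 × 16^2 + 1 × 16^1 + 1 × 16^0
= 1 × 4096 + 0 × 256 + 1 × 16 + 1 × 1
= 4096 + 0 + 16 + 1
= 4113



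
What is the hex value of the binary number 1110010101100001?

Group into 4-bit nibbles from right:
  1110 = E
  0101 = 5
  0110 = 6
  0001 = 1
Result: E561



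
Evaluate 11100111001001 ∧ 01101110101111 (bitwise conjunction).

AND: 1 only when both bits are 1
  11100111001001
& 01101110101111
----------------
  01100110001001
Decimal: 14793 & 7087 = 6537



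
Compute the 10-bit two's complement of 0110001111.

Original: 0110001111
Step 1 - Invert all bits: 1001110000
Step 2 - Add 1: 1001110001
Verification: 0110001111 + 1001110001 = 10000000000; discarding the end carry (carry out of the top bit) leaves the 10-bit value 0000000000, as required for x + (-x)



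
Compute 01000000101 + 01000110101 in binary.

Add column by column from the right: bit + bit + carry-in; write the sum mod 2, carry 1 when the sum is 2 or 3.
carry:  10000001010
        01000000101
+       01000110101
-------------------
       010000111010
(the carry out of the leftmost column, 0, becomes the leading bit)
Decimal check:
  01000000101 = 512 + 4 + 1 = 517
  01000110101 = 512 + 32 + 16 + 4 + 1 = 565
  517 + 565 = 1082, and 010000111010 = 1024 + 32 + 16 + 8 + 2 = 1082 ✓



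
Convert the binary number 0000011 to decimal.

Sum of powers of 2 for each 1-bit:
2^0 + 2^1
= 1 + 2
= 3



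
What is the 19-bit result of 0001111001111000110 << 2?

Original: 0001111001111000110 (decimal 62406)
Shift left by 2 positions
Append 2 zeros on the right
Result: 0111100111100011000 (decimal 249624)
Equivalent: 62406 << 2 = 62406 × 2^2 = 249624



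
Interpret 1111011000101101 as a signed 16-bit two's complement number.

Binary: 1111011000101101
Sign bit: 1 (negative)
Invert: 0000100111010010
Add 1:  0000100111010011
Magnitude: 0000100111010011 = 2048 + 256 + 128 + 64 + 16 + 2 + 1 = 2515
Value: -2515



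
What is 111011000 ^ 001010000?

XOR: 1 when bits differ
  111011000
^ 001010000
-----------
  110001000
Decimal: 472 ^ 80 = 392



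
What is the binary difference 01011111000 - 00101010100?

Method 1 - Direct subtraction (column by column from the right: bit − bit − borrow-in; if negative, add 2 and borrow 1 from the next column):
borrow: 01000001000
        01011111000
-       00101010100
-------------------
        00110100100

Method 2 - Add two's complement:
Two's complement of 00101010100: invert → 11010101011, add 1 → 11010101100
  01011111000
+ 11010101100
-------------
 100110100100  (end carry out of the top bit = 1)
Discarding the end carry: 00110100100
Decimal check:
  01011111000 = 512 + 128 + 64 + 32 + 16 + 8 = 760
  00101010100 = 256 + 64 + 16 + 4 = 340
  760 - 340 = 420, and 00110100100 = 256 + 128 + 32 + 4 = 420 ✓



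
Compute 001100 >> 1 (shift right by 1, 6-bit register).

Original: 001100 (decimal 12)
Shift right by 1 position
Drop the 1 low bit; fill with zero on the left
Result: 000110 (decimal 6)
Equivalent: 12 >> 1 = 12 ÷ 2^1 = 6



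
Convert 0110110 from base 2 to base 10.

Sum of powers of 2 for each 1-bit:
2^1 + 2^2 + 2^4 + 2^5
= 2 + 4 + 16 + 32
= 54



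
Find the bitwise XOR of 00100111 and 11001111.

XOR: 1 when bits differ
  00100111
^ 11001111
----------
  11101000
Decimal: 39 ^ 207 = 232



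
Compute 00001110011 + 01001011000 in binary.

Add column by column from the right: bit + bit + carry-in; write the sum mod 2, carry 1 when the sum is 2 or 3.
carry:  00011100000
        00001110011
+       01001011000
-------------------
       001011001011
(the carry out of the leftmost column, 0, becomes the leading bit)
Decimal check:
  00001110011 = 64 + 32 + 16 + 2 + 1 = 115
  01001011000 = 512 + 64 + 16 + 8 = 600
  115 + 600 = 715, and 001011001011 = 512 + 128 + 64 + 8 + 2 + 1 = 715 ✓



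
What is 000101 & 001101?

AND: 1 only when both bits are 1
  000101
& 001101
--------
  000101
Decimal: 5 & 13 = 5



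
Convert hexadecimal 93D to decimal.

Expand by place value (powers of 16):
Digit values: D = 13
93D = 9 × 16^2 + 3 × 16^1 + 13 × 16^0
= 9 × 256 + 3 × 16 + 13 × 1
= 2304 + 48 + 13
= 2365



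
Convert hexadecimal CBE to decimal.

Expand by place value (powers of 16):
Digit values: C = 12, B = 11, E = 14
CBE = 12 × 16^2 + 11 × 16^1 + 14 × 16^0
= 12 × 256 + 11 × 16 + 14 × 1
= 3072 + 176 + 14
= 3262



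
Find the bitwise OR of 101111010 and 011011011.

OR: 1 when either bit is 1
  101111010
| 011011011
-----------
  111111011
Decimal: 378 | 219 = 507



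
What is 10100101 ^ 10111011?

XOR: 1 when bits differ
  10100101
^ 10111011
----------
  00011110
Decimal: 165 ^ 187 = 30



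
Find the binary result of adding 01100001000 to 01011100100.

Add column by column from the right: bit + bit + carry-in; write the sum mod 2, carry 1 when the sum is 2 or 3.
carry:  10000000000
        01100001000
+       01011100100
-------------------
       010111101100
(the carry out of the leftmost column, 0, becomes the leading bit)
Decimal check:
  01100001000 = 512 + 256 + 8 = 776
  01011100100 = 512 + 128 + 64 + 32 + 4 = 740
  776 + 740 = 1516, and 010111101100 = 1024 + 256 + 128 + 64 + 32 + 8 + 4 = 1516 ✓



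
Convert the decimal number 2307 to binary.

Using repeated division by 2:
2307 ÷ 2 = 1153 remainder 1
1153 ÷ 2 = 576 remainder 1
576 ÷ 2 = 288 remainder 0
288 ÷ 2 = 144 remainder 0
144 ÷ 2 = 72 remainder 0
72 ÷ 2 = 36 remainder 0
36 ÷ 2 = 18 remainder 0
18 ÷ 2 = 9 remainder 0
9 ÷ 2 = 4 remainder 1
4 ÷ 2 = 2 remainder 0
2 ÷ 2 = 1 remainder 0
1 ÷ 2 = 0 remainder 1
Reading remainders bottom to top: 100100000011



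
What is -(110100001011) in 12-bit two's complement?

Original (sign bit 1, negative): 110100001011
Step 1 - Invert all bits: 001011110100
Step 2 - Add 1: 001011110101
Verification: 110100001011 + 001011110101 = 1000000000000; discarding the end carry (carry out of the top bit) leaves the 12-bit value 000000000000, as required for x + (-x)



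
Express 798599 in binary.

Using repeated division by 2:
798599 ÷ 2 = 399299 remainder 1
399299 ÷ 2 = 199649 remainder 1
199649 ÷ 2 = 99824 remainder 1
99824 ÷ 2 = 49912 remainder 0
49912 ÷ 2 = 24956 remainder 0
24956 ÷ 2 = 12478 remainder 0
12478 ÷ 2 = 6239 remainder 0
6239 ÷ 2 = 3119 remainder 1
3119 ÷ 2 = 1559 remainder 1
1559 ÷ 2 = 779 remainder 1
779 ÷ 2 = 389 remainder 1
389 ÷ 2 = 194 remainder 1
194 ÷ 2 = 97 remainder 0
97 ÷ 2 = 48 remainder 1
48 ÷ 2 = 24 remainder 0
24 ÷ 2 = 12 remainder 0
12 ÷ 2 = 6 remainder 0
6 ÷ 2 = 3 remainder 0
3 ÷ 2 = 1 remainder 1
1 ÷ 2 = 0 remainder 1
Reading remainders bottom to top: 11000010111110000111



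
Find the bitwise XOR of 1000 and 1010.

XOR: 1 when bits differ
  1000
^ 1010
------
  0010
Decimal: 8 ^ 10 = 2



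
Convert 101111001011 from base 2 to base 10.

Sum of powers of 2 for each 1-bit:
2^0 + 2^1 + 2^3 + 2^6 + 2^7 + 2^8 + 2^9 + 2^11
= 1 + 2 + 8 + 64 + 128 + 256 + 512 + 2048
= 3019



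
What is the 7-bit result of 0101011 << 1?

Original: 0101011 (decimal 43)
Shift left by 1 position
Append 1 zero on the right
Result: 1010110 (decimal 86)
Equivalent: 43 << 1 = 43 × 2^1 = 86



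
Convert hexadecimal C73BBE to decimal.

Expand by place value (powers of 16):
Digit values: C = 12, B = 11, E = 14
C73BBE = 12 × 16^5 + 7 × 16^4 + 3 × 16^3 + 11 × 16^2 + 11 × 16^1 + 14 × 16^0
= 12 × 1048576 + 7 × 65536 + 3 × 4096 + 11 × 256 + 11 × 16 + 14 × 1
= 12582912 + 458752 + 12288 + 2816 + 176 + 14
= 13056958



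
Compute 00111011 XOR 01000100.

XOR: 1 when bits differ
  00111011
^ 01000100
----------
  01111111
Decimal: 59 ^ 68 = 127



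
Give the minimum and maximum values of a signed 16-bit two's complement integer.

For 16-bit two's complement:
Minimum: -2^15 = -32768
Maximum: 2^15 - 1 = 32767



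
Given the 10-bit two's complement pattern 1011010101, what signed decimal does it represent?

Binary: 1011010101
Sign bit: 1 (negative)
Invert: 0100101010
Add 1:  0100101011
Magnitude: 0100101011 = 256 + 32 + 8 + 2 + 1 = 299
Value: -299



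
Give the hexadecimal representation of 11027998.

Using repeated division by 16 (digits 10–15 are A–F):
11027998 ÷ 16 = 689249 remainder 14 (E)
689249 ÷ 16 = 43078 remainder 1
43078 ÷ 16 = 2692 remainder 6
2692 ÷ 16 = 168 remainder 4
168 ÷ 16 = 10 remainder 8
10 ÷ 16 = 0 remainder 10 (A)
Reading remainders bottom to top: A8461E



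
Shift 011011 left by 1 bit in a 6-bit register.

Original: 011011 (decimal 27)
Shift left by 1 position
Append 1 zero on the right
Result: 110110 (decimal 54)
Equivalent: 27 << 1 = 27 × 2^1 = 54



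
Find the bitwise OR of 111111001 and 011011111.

OR: 1 when either bit is 1
  111111001
| 011011111
-----------
  111111111
Decimal: 505 | 223 = 511



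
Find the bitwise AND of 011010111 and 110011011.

AND: 1 only when both bits are 1
  011010111
& 110011011
-----------
  010010011
Decimal: 215 & 411 = 147



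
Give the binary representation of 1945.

Using repeated division by 2:
1945 ÷ 2 = 972 remainder 1
972 ÷ 2 = 486 remainder 0
486 ÷ 2 = 243 remainder 0
243 ÷ 2 = 121 remainder 1
121 ÷ 2 = 60 remainder 1
60 ÷ 2 = 30 remainder 0
30 ÷ 2 = 15 remainder 0
15 ÷ 2 = 7 remainder 1
7 ÷ 2 = 3 remainder 1
3 ÷ 2 = 1 remainder 1
1 ÷ 2 = 0 remainder 1
Reading remainders bottom to top: 11110011001



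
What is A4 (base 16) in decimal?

Expand by place value (powers of 16):
Digit values: A = 10
A4 = 10 × 16^1 + 4 × 16^0
= 10 × 16 + 4 × 1
= 160 + 4
= 164



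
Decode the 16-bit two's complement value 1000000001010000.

Binary: 1000000001010000
Sign bit: 1 (negative)
Invert: 0111111110101111
Add 1:  0111111110110000
Magnitude: 0111111110110000 = 16384 + 8192 + 4096 + 2048 + 1024 + 512 + 256 + 128 + 32 + 16 = 32688
Value: -32688



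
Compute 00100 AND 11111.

AND: 1 only when both bits are 1
  00100
& 11111
-------
  00100
Decimal: 4 & 31 = 4



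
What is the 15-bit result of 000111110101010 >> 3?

Original: 000111110101010 (decimal 4010)
Shift right by 3 positions
Drop the 3 low bits; fill with zeros on the left
Result: 000000111110101 (decimal 501)
Equivalent: 4010 >> 3 = 4010 ÷ 2^3 = 501



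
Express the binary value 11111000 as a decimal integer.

Sum of powers of 2 for each 1-bit:
2^3 + 2^4 + 2^5 + 2^6 + 2^7
= 8 + 16 + 32 + 64 + 128
= 248



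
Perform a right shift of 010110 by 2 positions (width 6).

Original: 010110 (decimal 22)
Shift right by 2 positions
Drop the 2 low bits; fill with zeros on the left
Result: 000101 (decimal 5)
Equivalent: 22 >> 2 = 22 ÷ 2^2 = 5



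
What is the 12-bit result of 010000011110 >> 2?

Original: 010000011110 (decimal 1054)
Shift right by 2 positions
Drop the 2 low bits; fill with zeros on the left
Result: 000100000111 (decimal 263)
Equivalent: 1054 >> 2 = 1054 ÷ 2^2 = 263



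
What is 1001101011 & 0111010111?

AND: 1 only when both bits are 1
  1001101011
& 0111010111
------------
  0001000011
Decimal: 619 & 471 = 67



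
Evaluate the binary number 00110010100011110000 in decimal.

Sum of powers of 2 for each 1-bit:
2^4 + 2^5 + 2^6 + 2^7 + 2^11 + 2^13 + 2^16 + 2^17
= 16 + 32 + 64 + 128 + 2048 + 8192 + 65536 + 131072
= 207088



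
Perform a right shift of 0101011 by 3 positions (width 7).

Original: 0101011 (decimal 43)
Shift right by 3 positions
Drop the 3 low bits; fill with zeros on the left
Result: 0000101 (decimal 5)
Equivalent: 43 >> 3 = 43 ÷ 2^3 = 5



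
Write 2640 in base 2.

Using repeated division by 2:
2640 ÷ 2 = 1320 remainder 0
1320 ÷ 2 = 660 remainder 0
660 ÷ 2 = 330 remainder 0
330 ÷ 2 = 165 remainder 0
165 ÷ 2 = 82 remainder 1
82 ÷ 2 = 41 remainder 0
41 ÷ 2 = 20 remainder 1
20 ÷ 2 = 10 remainder 0
10 ÷ 2 = 5 remainder 0
5 ÷ 2 = 2 remainder 1
2 ÷ 2 = 1 remainder 0
1 ÷ 2 = 0 remainder 1
Reading remainders bottom to top: 101001010000



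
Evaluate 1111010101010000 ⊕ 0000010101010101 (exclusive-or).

XOR: 1 when bits differ
  1111010101010000
^ 0000010101010101
------------------
  1111000000000101
Decimal: 62800 ^ 1365 = 61445



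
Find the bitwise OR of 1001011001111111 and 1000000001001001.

OR: 1 when either bit is 1
  1001011001111111
| 1000000001001001
------------------
  1001011001111111
Decimal: 38527 | 32841 = 38527



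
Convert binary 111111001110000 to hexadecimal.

Group into 4-bit nibbles from right:
  0111 = 7
  1110 = E
  0111 = 7
  0000 = 0
Result: 7E70



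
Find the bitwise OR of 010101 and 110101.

OR: 1 when either bit is 1
  010101
| 110101
--------
  110101
Decimal: 21 | 53 = 53



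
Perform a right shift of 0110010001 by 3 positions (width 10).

Original: 0110010001 (decimal 401)
Shift right by 3 positions
Drop the 3 low bits; fill with zeros on the left
Result: 0000110010 (decimal 50)
Equivalent: 401 >> 3 = 401 ÷ 2^3 = 50



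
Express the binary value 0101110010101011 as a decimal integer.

Sum of powers of 2 for each 1-bit:
2^0 + 2^1 + 2^3 + 2^5 + 2^7 + 2^10 + 2^11 + 2^12 + 2^14
= 1 + 2 + 8 + 32 + 128 + 1024 + 2048 + 4096 + 16384
= 23723



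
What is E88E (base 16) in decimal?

Expand by place value (powers of 16):
Digit values: E = 14
E88E = 14 × 16^3 + 8 × 16^2 + 8 × 16^1 + 14 × 16^0
= 14 × 4096 + 8 × 256 + 8 × 16 + 14 × 1
= 57344 + 2048 + 128 + 14
= 59534



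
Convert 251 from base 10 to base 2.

Using repeated division by 2:
251 ÷ 2 = 125 remainder 1
125 ÷ 2 = 62 remainder 1
62 ÷ 2 = 31 remainder 0
31 ÷ 2 = 15 remainder 1
15 ÷ 2 = 7 remainder 1
7 ÷ 2 = 3 remainder 1
3 ÷ 2 = 1 remainder 1
1 ÷ 2 = 0 remainder 1
Reading remainders bottom to top: 11111011



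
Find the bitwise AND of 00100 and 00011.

AND: 1 only when both bits are 1
  00100
& 00011
-------
  00000
Decimal: 4 & 3 = 0



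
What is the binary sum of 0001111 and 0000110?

Add column by column from the right: bit + bit + carry-in; write the sum mod 2, carry 1 when the sum is 2 or 3.
carry:  0011100
        0001111
+       0000110
---------------
       00010101
(the carry out of the leftmost column, 0, becomes the leading bit)
Decimal check:
  0001111 = 8 + 4 + 2 + 1 = 15
  0000110 = 4 + 2 = 6
  15 + 6 = 21, and 00010101 = 16 + 4 + 1 = 21 ✓



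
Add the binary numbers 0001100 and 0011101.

Add column by column from the right: bit + bit + carry-in; write the sum mod 2, carry 1 when the sum is 2 or 3.
carry:  0111000
        0001100
+       0011101
---------------
       00101001
(the carry out of the leftmost column, 0, becomes the leading bit)
Decimal check:
  0001100 = 8 + 4 = 12
  0011101 = 16 + 8 + 4 + 1 = 29
  12 + 29 = 41, and 00101001 = 32 + 8 + 1 = 41 ✓



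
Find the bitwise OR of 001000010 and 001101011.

OR: 1 when either bit is 1
  001000010
| 001101011
-----------
  001101011
Decimal: 66 | 107 = 107



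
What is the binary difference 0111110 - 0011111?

Method 1 - Direct subtraction (column by column from the right: bit − bit − borrow-in; if negative, add 2 and borrow 1 from the next column):
borrow: 0111110
        0111110
-       0011111
---------------
        0011111

Method 2 - Add two's complement:
Two's complement of 0011111: invert → 1100000, add 1 → 1100001
  0111110
+ 1100001
---------
 10011111  (end carry out of the top bit = 1)
Discarding the end carry: 0011111
Decimal check:
  0111110 = 32 + 16 + 8 + 4 + 2 = 62
  0011111 = 16 + 8 + 4 + 2 + 1 = 31
  62 - 31 = 31, and 0011111 = 16 + 8 + 4 + 2 + 1 = 31 ✓



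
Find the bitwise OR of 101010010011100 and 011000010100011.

OR: 1 when either bit is 1
  101010010011100
| 011000010100011
-----------------
  111010010111111
Decimal: 21660 | 12451 = 29887



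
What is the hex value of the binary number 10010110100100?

Group into 4-bit nibbles from right:
  0010 = 2
  0101 = 5
  1010 = A
  0100 = 4
Result: 25A4



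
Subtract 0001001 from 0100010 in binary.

Method 1 - Direct subtraction (column by column from the right: bit − bit − borrow-in; if negative, add 2 and borrow 1 from the next column):
borrow: 0110010
        0100010
-       0001001
---------------
        0011001

Method 2 - Add two's complement:
Two's complement of 0001001: invert → 1110110, add 1 → 1110111
  0100010
+ 1110111
---------
 10011001  (end carry out of the top bit = 1)
Discarding the end carry: 0011001
Decimal check:
  0100010 = 32 + 2 = 34
  0001001 = 8 + 1 = 9
  34 - 9 = 25, and 0011001 = 16 + 8 + 1 = 25 ✓



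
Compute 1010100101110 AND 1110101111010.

AND: 1 only when both bits are 1
  1010100101110
& 1110101111010
---------------
  1010100101010
Decimal: 5422 & 7546 = 5418



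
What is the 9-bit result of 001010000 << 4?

Original: 001010000 (decimal 80)
Shift left by 4 positions
Append 4 zeros on the right and drop the 4 high bits that overflow the 9-bit width
Result: 100000000 (decimal 256)
Equivalent: 80 << 4 = 80 × 2^4 = 1280, truncated to 9 bits = 256



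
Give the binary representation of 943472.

Using repeated division by 2:
943472 ÷ 2 = 471736 remainder 0
471736 ÷ 2 = 235868 remainder 0
235868 ÷ 2 = 117934 remainder 0
117934 ÷ 2 = 58967 remainder 0
58967 ÷ 2 = 29483 remainder 1
29483 ÷ 2 = 14741 remainder 1
14741 ÷ 2 = 7370 remainder 1
7370 ÷ 2 = 3685 remainder 0
3685 ÷ 2 = 1842 remainder 1
1842 ÷ 2 = 921 remainder 0
921 ÷ 2 = 460 remainder 1
460 ÷ 2 = 230 remainder 0
230 ÷ 2 = 115 remainder 0
115 ÷ 2 = 57 remainder 1
57 ÷ 2 = 28 remainder 1
28 ÷ 2 = 14 remainder 0
14 ÷ 2 = 7 remainder 0
7 ÷ 2 = 3 remainder 1
3 ÷ 2 = 1 remainder 1
1 ÷ 2 = 0 remainder 1
Reading remainders bottom to top: 11100110010101110000



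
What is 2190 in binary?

Using repeated division by 2:
2190 ÷ 2 = 1095 remainder 0
1095 ÷ 2 = 547 remainder 1
547 ÷ 2 = 273 remainder 1
273 ÷ 2 = 136 remainder 1
136 ÷ 2 = 68 remainder 0
68 ÷ 2 = 34 remainder 0
34 ÷ 2 = 17 remainder 0
17 ÷ 2 = 8 remainder 1
8 ÷ 2 = 4 remainder 0
4 ÷ 2 = 2 remainder 0
2 ÷ 2 = 1 remainder 0
1 ÷ 2 = 0 remainder 1
Reading remainders bottom to top: 100010001110



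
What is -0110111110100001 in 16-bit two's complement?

Original: 0110111110100001
Step 1 - Invert all bits: 1001000001011110
Step 2 - Add 1: 1001000001011111
Verification: 0110111110100001 + 1001000001011111 = 10000000000000000; discarding the end carry (carry out of the top bit) leaves the 16-bit value 0000000000000000, as required for x + (-x)



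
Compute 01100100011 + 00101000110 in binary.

Add column by column from the right: bit + bit + carry-in; write the sum mod 2, carry 1 when the sum is 2 or 3.
carry:  11000001100
        01100100011
+       00101000110
-------------------
       010001101001
(the carry out of the leftmost column, 0, becomes the leading bit)
Decimal check:
  01100100011 = 512 + 256 + 32 + 2 + 1 = 803
  00101000110 = 256 + 64 + 4 + 2 = 326
  803 + 326 = 1129, and 010001101001 = 1024 + 64 + 32 + 8 + 1 = 1129 ✓



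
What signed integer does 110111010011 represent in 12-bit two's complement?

Binary: 110111010011
Sign bit: 1 (negative)
Invert: 001000101100
Add 1:  001000101101
Magnitude: 001000101101 = 512 + 32 + 8 + 4 + 1 = 557
Value: -557



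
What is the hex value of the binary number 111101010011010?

Group into 4-bit nibbles from right:
  0111 = 7
  1010 = A
  1001 = 9
  1010 = A
Result: 7A9A



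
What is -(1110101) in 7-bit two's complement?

Original (sign bit 1, negative): 1110101
Step 1 - Invert all bits: 0001010
Step 2 - Add 1: 0001011
Verification: 1110101 + 0001011 = 10000000; discarding the end carry (carry out of the top bit) leaves the 7-bit value 0000000, as required for x + (-x)



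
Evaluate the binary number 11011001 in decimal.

Sum of powers of 2 for each 1-bit:
2^0 + 2^3 + 2^4 + 2^6 + 2^7
= 1 + 8 + 16 + 64 + 128
= 217



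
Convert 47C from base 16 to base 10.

Expand by place value (powers of 16):
Digit values: C = 12
47C = 4 × 16^2 + 7 × 16^1 + 12 × 16^0
= 4 × 256 + 7 × 16 + 12 × 1
= 1024 + 112 + 12
= 1148



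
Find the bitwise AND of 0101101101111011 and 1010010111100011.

AND: 1 only when both bits are 1
  0101101101111011
& 1010010111100011
------------------
  0000000101100011
Decimal: 23419 & 42467 = 355



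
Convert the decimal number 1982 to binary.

Using repeated division by 2:
1982 ÷ 2 = 991 remainder 0
991 ÷ 2 = 495 remainder 1
495 ÷ 2 = 247 remainder 1
247 ÷ 2 = 123 remainder 1
123 ÷ 2 = 61 remainder 1
61 ÷ 2 = 30 remainder 1
30 ÷ 2 = 15 remainder 0
15 ÷ 2 = 7 remainder 1
7 ÷ 2 = 3 remainder 1
3 ÷ 2 = 1 remainder 1
1 ÷ 2 = 0 remainder 1
Reading remainders bottom to top: 11110111110



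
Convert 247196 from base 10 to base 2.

Using repeated division by 2:
247196 ÷ 2 = 123598 remainder 0
123598 ÷ 2 = 61799 remainder 0
61799 ÷ 2 = 30899 remainder 1
30899 ÷ 2 = 15449 remainder 1
15449 ÷ 2 = 7724 remainder 1
7724 ÷ 2 = 3862 remainder 0
3862 ÷ 2 = 1931 remainder 0
1931 ÷ 2 = 965 remainder 1
965 ÷ 2 = 482 remainder 1
482 ÷ 2 = 241 remainder 0
241 ÷ 2 = 120 remainder 1
120 ÷ 2 = 60 remainder 0
60 ÷ 2 = 30 remainder 0
30 ÷ 2 = 15 remainder 0
15 ÷ 2 = 7 remainder 1
7 ÷ 2 = 3 remainder 1
3 ÷ 2 = 1 remainder 1
1 ÷ 2 = 0 remainder 1
Reading remainders bottom to top: 111100010110011100



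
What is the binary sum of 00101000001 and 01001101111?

Add column by column from the right: bit + bit + carry-in; write the sum mod 2, carry 1 when the sum is 2 or 3.
carry:  00010011110
        00101000001
+       01001101111
-------------------
       001110110000
(the carry out of the leftmost column, 0, becomes the leading bit)
Decimal check:
  00101000001 = 256 + 64 + 1 = 321
  01001101111 = 512 + 64 + 32 + 8 + 4 + 2 + 1 = 623
  321 + 623 = 944, and 001110110000 = 512 + 256 + 128 + 32 + 16 = 944 ✓



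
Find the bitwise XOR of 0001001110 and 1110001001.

XOR: 1 when bits differ
  0001001110
^ 1110001001
------------
  1111000111
Decimal: 78 ^ 905 = 967



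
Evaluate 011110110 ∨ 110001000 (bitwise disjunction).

OR: 1 when either bit is 1
  011110110
| 110001000
-----------
  111111110
Decimal: 246 | 392 = 510



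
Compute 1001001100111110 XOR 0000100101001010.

XOR: 1 when bits differ
  1001001100111110
^ 0000100101001010
------------------
  1001101001110100
Decimal: 37694 ^ 2378 = 39540



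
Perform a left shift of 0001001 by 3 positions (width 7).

Original: 0001001 (decimal 9)
Shift left by 3 positions
Append 3 zeros on the right
Result: 1001000 (decimal 72)
Equivalent: 9 << 3 = 9 × 2^3 = 72



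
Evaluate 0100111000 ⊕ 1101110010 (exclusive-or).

XOR: 1 when bits differ
  0100111000
^ 1101110010
------------
  1001001010
Decimal: 312 ^ 882 = 586



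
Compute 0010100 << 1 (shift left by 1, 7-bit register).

Original: 0010100 (decimal 20)
Shift left by 1 position
Append 1 zero on the right
Result: 0101000 (decimal 40)
Equivalent: 20 << 1 = 20 × 2^1 = 40



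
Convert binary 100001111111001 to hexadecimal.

Group into 4-bit nibbles from right:
  0100 = 4
  0011 = 3
  1111 = F
  1001 = 9
Result: 43F9



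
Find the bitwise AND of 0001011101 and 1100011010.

AND: 1 only when both bits are 1
  0001011101
& 1100011010
------------
  0000011000
Decimal: 93 & 794 = 24



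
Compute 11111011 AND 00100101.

AND: 1 only when both bits are 1
  11111011
& 00100101
----------
  00100001
Decimal: 251 & 37 = 33



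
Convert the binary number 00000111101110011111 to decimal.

Sum of powers of 2 for each 1-bit:
2^0 + 2^1 + 2^2 + 2^3 + 2^4 + 2^7 + 2^8 + 2^9 + 2^11 + 2^12 + 2^13 + 2^14
= 1 + 2 + 4 + 8 + 16 + 128 + 256 + 512 + 2048 + 4096 + 8192 + 16384
= 31647



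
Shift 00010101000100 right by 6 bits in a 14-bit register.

Original: 00010101000100 (decimal 1348)
Shift right by 6 positions
Drop the 6 low bits; fill with zeros on the left
Result: 00000000010101 (decimal 21)
Equivalent: 1348 >> 6 = 1348 ÷ 2^6 = 21



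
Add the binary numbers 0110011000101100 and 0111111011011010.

Add column by column from the right: bit + bit + carry-in; write the sum mod 2, carry 1 when the sum is 2 or 3.
carry:  1111110111110000
        0110011000101100
+       0111111011011010
------------------------
       01110010100000110
(the carry out of the leftmost column, 0, becomes the leading bit)
Decimal check:
  0110011000101100 = 16384 + 8192 + 1024 + 512 + 32 + 8 + 4 = 26156
  0111111011011010 = 16384 + 8192 + 4096 + 2048 + 1024 + 512 + 128 + 64 + 16 + 8 + 2 = 32474
  26156 + 32474 = 58630, and 01110010100000110 = 32768 + 16384 + 8192 + 1024 + 256 + 4 + 2 = 58630 ✓



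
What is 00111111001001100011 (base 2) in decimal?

Sum of powers of 2 for each 1-bit:
2^0 + 2^1 + 2^5 + 2^6 + 2^9 + 2^12 + 2^13 + 2^14 + 2^15 + 2^16 + 2^17
= 1 + 2 + 32 + 64 + 512 + 4096 + 8192 + 16384 + 32768 + 65536 + 131072
= 258659



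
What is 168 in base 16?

Using repeated division by 16 (digits 10–15 are A–F):
168 ÷ 16 = 10 remainder 8
10 ÷ 16 = 0 remainder 10 (A)
Reading remainders bottom to top: A8



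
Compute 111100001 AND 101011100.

AND: 1 only when both bits are 1
  111100001
& 101011100
-----------
  101000000
Decimal: 481 & 348 = 320



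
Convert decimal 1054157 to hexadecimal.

Using repeated division by 16 (digits 10–15 are A–F):
1054157 ÷ 16 = 65884 remainder 13 (D)
65884 ÷ 16 = 4117 remainder 12 (C)
4117 ÷ 16 = 257 remainder 5
257 ÷ 16 = 16 remainder 1
16 ÷ 16 = 1 remainder 0
1 ÷ 16 = 0 remainder 1
Reading remainders bottom to top: 1015CD



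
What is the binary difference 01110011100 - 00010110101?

Method 1 - Direct subtraction (column by column from the right: bit − bit − borrow-in; if negative, add 2 and borrow 1 from the next column):
borrow: 00111001110
        01110011100
-       00010110101
-------------------
        01011100111

Method 2 - Add two's complement:
Two's complement of 00010110101: invert → 11101001010, add 1 → 11101001011
  01110011100
+ 11101001011
-------------
 101011100111  (end carry out of the top bit = 1)
Discarding the end carry: 01011100111
Decimal check:
  01110011100 = 512 + 256 + 128 + 16 + 8 + 4 = 924
  00010110101 = 128 + 32 + 16 + 4 + 1 = 181
  924 - 181 = 743, and 01011100111 = 512 + 128 + 64 + 32 + 4 + 2 + 1 = 743 ✓



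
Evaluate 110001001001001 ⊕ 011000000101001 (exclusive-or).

XOR: 1 when bits differ
  110001001001001
^ 011000000101001
-----------------
  101001001100000
Decimal: 25161 ^ 12329 = 21088



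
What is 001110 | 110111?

OR: 1 when either bit is 1
  001110
| 110111
--------
  111111
Decimal: 14 | 55 = 63



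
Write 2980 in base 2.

Using repeated division by 2:
2980 ÷ 2 = 1490 remainder 0
1490 ÷ 2 = 745 remainder 0
745 ÷ 2 = 372 remainder 1
372 ÷ 2 = 186 remainder 0
186 ÷ 2 = 93 remainder 0
93 ÷ 2 = 46 remainder 1
46 ÷ 2 = 23 remainder 0
23 ÷ 2 = 11 remainder 1
11 ÷ 2 = 5 remainder 1
5 ÷ 2 = 2 remainder 1
2 ÷ 2 = 1 remainder 0
1 ÷ 2 = 0 remainder 1
Reading remainders bottom to top: 101110100100



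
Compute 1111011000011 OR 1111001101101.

OR: 1 when either bit is 1
  1111011000011
| 1111001101101
---------------
  1111011101111
Decimal: 7875 | 7789 = 7919



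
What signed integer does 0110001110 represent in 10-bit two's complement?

Binary: 0110001110
Sign bit: 0 (non-negative)
Read directly as an unsigned value:
0110001110 = 256 + 128 + 8 + 4 + 2 = 398
Value: 398



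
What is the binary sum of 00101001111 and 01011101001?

Add column by column from the right: bit + bit + carry-in; write the sum mod 2, carry 1 when the sum is 2 or 3.
carry:  11110011110
        00101001111
+       01011101001
-------------------
       010000111000
(the carry out of the leftmost column, 0, becomes the leading bit)
Decimal check:
  00101001111 = 256 + 64 + 8 + 4 + 2 + 1 = 335
  01011101001 = 512 + 128 + 64 + 32 + 8 + 1 = 745
  335 + 745 = 1080, and 010000111000 = 1024 + 32 + 16 + 8 = 1080 ✓



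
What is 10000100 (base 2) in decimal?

Sum of powers of 2 for each 1-bit:
2^2 + 2^7
= 4 + 128
= 132



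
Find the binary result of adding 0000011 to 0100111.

Add column by column from the right: bit + bit + carry-in; write the sum mod 2, carry 1 when the sum is 2 or 3.
carry:  0001110
        0000011
+       0100111
---------------
       00101010
(the carry out of the leftmost column, 0, becomes the leading bit)
Decimal check:
  0000011 = 2 + 1 = 3
  0100111 = 32 + 4 + 2 + 1 = 39
  3 + 39 = 42, and 00101010 = 32 + 8 + 2 = 42 ✓



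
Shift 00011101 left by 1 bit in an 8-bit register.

Original: 00011101 (decimal 29)
Shift left by 1 position
Append 1 zero on the right
Result: 00111010 (decimal 58)
Equivalent: 29 << 1 = 29 × 2^1 = 58



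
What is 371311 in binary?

Using repeated division by 2:
371311 ÷ 2 = 185655 remainder 1
185655 ÷ 2 = 92827 remainder 1
92827 ÷ 2 = 46413 remainder 1
46413 ÷ 2 = 23206 remainder 1
23206 ÷ 2 = 11603 remainder 0
11603 ÷ 2 = 5801 remainder 1
5801 ÷ 2 = 2900 remainder 1
2900 ÷ 2 = 1450 remainder 0
1450 ÷ 2 = 725 remainder 0
725 ÷ 2 = 362 remainder 1
362 ÷ 2 = 181 remainder 0
181 ÷ 2 = 90 remainder 1
90 ÷ 2 = 45 remainder 0
45 ÷ 2 = 22 remainder 1
22 ÷ 2 = 11 remainder 0
11 ÷ 2 = 5 remainder 1
5 ÷ 2 = 2 remainder 1
2 ÷ 2 = 1 remainder 0
1 ÷ 2 = 0 remainder 1
Reading remainders bottom to top: 1011010101001101111



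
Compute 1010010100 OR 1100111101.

OR: 1 when either bit is 1
  1010010100
| 1100111101
------------
  1110111101
Decimal: 660 | 829 = 957



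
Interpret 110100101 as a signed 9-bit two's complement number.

Binary: 110100101
Sign bit: 1 (negative)
Invert: 001011010
Add 1:  001011011
Magnitude: 001011011 = 64 + 16 + 8 + 2 + 1 = 91
Value: -91



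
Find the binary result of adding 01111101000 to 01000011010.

Add column by column from the right: bit + bit + carry-in; write the sum mod 2, carry 1 when the sum is 2 or 3.
carry:  11111110000
        01111101000
+       01000011010
-------------------
       011000000010
(the carry out of the leftmost column, 0, becomes the leading bit)
Decimal check:
  01111101000 = 512 + 256 + 128 + 64 + 32 + 8 = 1000
  01000011010 = 512 + 16 + 8 + 2 = 538
  1000 + 538 = 1538, and 011000000010 = 1024 + 512 + 2 = 1538 ✓



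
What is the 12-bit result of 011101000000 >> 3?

Original: 011101000000 (decimal 1856)
Shift right by 3 positions
Drop the 3 low bits; fill with zeros on the left
Result: 000011101000 (decimal 232)
Equivalent: 1856 >> 3 = 1856 ÷ 2^3 = 232



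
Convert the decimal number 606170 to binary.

Using repeated division by 2:
606170 ÷ 2 = 303085 remainder 0
303085 ÷ 2 = 151542 remainder 1
151542 ÷ 2 = 75771 remainder 0
75771 ÷ 2 = 37885 remainder 1
37885 ÷ 2 = 18942 remainder 1
18942 ÷ 2 = 9471 remainder 0
9471 ÷ 2 = 4735 remainder 1
4735 ÷ 2 = 2367 remainder 1
2367 ÷ 2 = 1183 remainder 1
1183 ÷ 2 = 591 remainder 1
591 ÷ 2 = 295 remainder 1
295 ÷ 2 = 147 remainder 1
147 ÷ 2 = 73 remainder 1
73 ÷ 2 = 36 remainder 1
36 ÷ 2 = 18 remainder 0
18 ÷ 2 = 9 remainder 0
9 ÷ 2 = 4 remainder 1
4 ÷ 2 = 2 remainder 0
2 ÷ 2 = 1 remainder 0
1 ÷ 2 = 0 remainder 1
Reading remainders bottom to top: 10010011111111011010



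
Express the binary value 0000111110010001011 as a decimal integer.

Sum of powers of 2 for each 1-bit:
2^0 + 2^1 + 2^3 + 2^7 + 2^10 + 2^11 + 2^12 + 2^13 + 2^14
= 1 + 2 + 8 + 128 + 1024 + 2048 + 4096 + 8192 + 16384
= 31883



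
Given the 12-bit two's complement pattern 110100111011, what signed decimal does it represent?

Binary: 110100111011
Sign bit: 1 (negative)
Invert: 001011000100
Add 1:  001011000101
Magnitude: 001011000101 = 512 + 128 + 64 + 4 + 1 = 709
Value: -709



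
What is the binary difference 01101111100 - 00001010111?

Method 1 - Direct subtraction (column by column from the right: bit − bit − borrow-in; if negative, add 2 and borrow 1 from the next column):
borrow: 00000001110
        01101111100
-       00001010111
-------------------
        01100100101

Method 2 - Add two's complement:
Two's complement of 00001010111: invert → 11110101000, add 1 → 11110101001
  01101111100
+ 11110101001
-------------
 101100100101  (end carry out of the top bit = 1)
Discarding the end carry: 01100100101
Decimal check:
  01101111100 = 512 + 256 + 64 + 32 + 16 + 8 + 4 = 892
  00001010111 = 64 + 16 + 4 + 2 + 1 = 87
  892 - 87 = 805, and 01100100101 = 512 + 256 + 32 + 4 + 1 = 805 ✓



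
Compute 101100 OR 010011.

OR: 1 when either bit is 1
  101100
| 010011
--------
  111111
Decimal: 44 | 19 = 63



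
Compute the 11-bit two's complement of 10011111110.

Original (sign bit 1, negative): 10011111110
Step 1 - Invert all bits: 01100000001
Step 2 - Add 1: 01100000010
Verification: 10011111110 + 01100000010 = 100000000000; discarding the end carry (carry out of the top bit) leaves the 11-bit value 00000000000, as required for x + (-x)



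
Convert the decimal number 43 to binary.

Using repeated division by 2:
43 ÷ 2 = 21 remainder 1
21 ÷ 2 = 10 remainder 1
10 ÷ 2 = 5 remainder 0
5 ÷ 2 = 2 remainder 1
2 ÷ 2 = 1 remainder 0
1 ÷ 2 = 0 remainder 1
Reading remainders bottom to top: 101011

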